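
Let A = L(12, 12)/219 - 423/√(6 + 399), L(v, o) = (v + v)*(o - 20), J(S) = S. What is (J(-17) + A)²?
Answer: 20286886/26645 + 24534*√5/73 ≈ 1512.9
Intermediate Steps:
L(v, o) = 2*v*(-20 + o) (L(v, o) = (2*v)*(-20 + o) = 2*v*(-20 + o))
A = -64/73 - 47*√5/5 (A = (2*12*(-20 + 12))/219 - 423/√(6 + 399) = (2*12*(-8))*(1/219) - 423*√5/45 = -192*1/219 - 423*√5/45 = -64/73 - 47*√5/5 ≈ -21.896)
(J(-17) + A)² = (-17 + (-64/73 - 47*√5/5))² = (-1305/73 - 47*√5/5)²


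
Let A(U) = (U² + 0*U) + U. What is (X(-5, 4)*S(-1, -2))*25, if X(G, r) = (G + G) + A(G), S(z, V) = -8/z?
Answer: 2000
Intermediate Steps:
A(U) = U + U² (A(U) = (U² + 0) + U = U² + U = U + U²)
X(G, r) = 2*G + G*(1 + G) (X(G, r) = (G + G) + G*(1 + G) = 2*G + G*(1 + G))
(X(-5, 4)*S(-1, -2))*25 = ((-5*(3 - 5))*(-8/(-1)))*25 = ((-5*(-2))*(-8*(-1)))*25 = (10*8)*25 = 80*25 = 2000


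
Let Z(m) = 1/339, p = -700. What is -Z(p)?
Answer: -1/339 ≈ -0.0029499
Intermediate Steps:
Z(m) = 1/339
-Z(p) = -1*1/339 = -1/339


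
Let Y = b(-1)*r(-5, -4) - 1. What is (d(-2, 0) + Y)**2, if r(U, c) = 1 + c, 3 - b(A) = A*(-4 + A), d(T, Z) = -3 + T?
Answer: 0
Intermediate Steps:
b(A) = 3 - A*(-4 + A)
Y = 5 (Y = (3 - 1*(-1)**2 + 4*(-1))*(1 - 4) - 1 = (3 - 1*1 - 4)*(-3) - 1 = (3 - 1 - 4)*(-3) - 1 = -2*(-3) - 1 = 6 - 1 = 5)
(d(-2, 0) + Y)**2 = ((-3 - 2) + 5)**2 = (-5 + 5)**2 = 0**2 = 0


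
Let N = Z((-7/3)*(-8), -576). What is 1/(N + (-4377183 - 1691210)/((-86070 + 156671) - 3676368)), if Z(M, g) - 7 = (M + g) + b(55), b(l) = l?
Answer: -10817301/5339964583 ≈ -0.0020257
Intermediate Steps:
Z(M, g) = 62 + M + g (Z(M, g) = 7 + ((M + g) + 55) = 7 + (55 + M + g) = 62 + M + g)
N = -1486/3 (N = 62 + (-7/3)*(-8) - 576 = 62 + ((⅓)*(-7))*(-8) - 576 = 62 - 7/3*(-8) - 576 = 62 + 56/3 - 576 = -1486/3 ≈ -495.33)
1/(N + (-4377183 - 1691210)/((-86070 + 156671) - 3676368)) = 1/(-1486/3 + (-4377183 - 1691210)/((-86070 + 156671) - 3676368)) = 1/(-1486/3 - 6068393/(70601 - 3676368)) = 1/(-1486/3 - 6068393/(-3605767)) = 1/(-1486/3 - 6068393*(-1/3605767)) = 1/(-1486/3 + 6068393/3605767) = 1/(-5339964583/10817301) = -10817301/5339964583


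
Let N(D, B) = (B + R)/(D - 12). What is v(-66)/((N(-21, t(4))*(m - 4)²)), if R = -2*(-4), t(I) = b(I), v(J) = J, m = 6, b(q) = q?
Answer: 363/8 ≈ 45.375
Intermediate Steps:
t(I) = I
R = 8
N(D, B) = (8 + B)/(-12 + D) (N(D, B) = (B + 8)/(D - 12) = (8 + B)/(-12 + D))
v(-66)/((N(-21, t(4))*(m - 4)²)) = -66*(-12 - 21)/((6 - 4)²*(8 + 4)) = -66/((12/(-33))*2²) = -66/(-1/33*12*4) = -66/((-4/11*4)) = -66/(-16/11) = -66*(-11/16) = 363/8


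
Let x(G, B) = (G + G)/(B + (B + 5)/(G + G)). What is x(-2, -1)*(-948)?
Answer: -1896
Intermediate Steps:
x(G, B) = 2*G/(B + (5 + B)/(2*G)) (x(G, B) = (2*G)/(B + (5 + B)/((2*G))) = (2*G)/(B + (5 + B)*(1/(2*G))) = (2*G)/(B + (5 + B)/(2*G)) = 2*G/(B + (5 + B)/(2*G)))
x(-2, -1)*(-948) = (4*(-2)**2/(5 - 1 + 2*(-1)*(-2)))*(-948) = (4*4/(5 - 1 + 4))*(-948) = (4*4/8)*(-948) = (4*4*(1/8))*(-948) = 2*(-948) = -1896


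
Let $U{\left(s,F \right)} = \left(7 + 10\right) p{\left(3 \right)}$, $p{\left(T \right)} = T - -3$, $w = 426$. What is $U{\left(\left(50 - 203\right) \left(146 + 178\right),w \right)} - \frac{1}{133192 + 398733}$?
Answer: $\frac{54256349}{531925} \approx 102.0$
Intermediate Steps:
$p{\left(T \right)} = 3 + T$ ($p{\left(T \right)} = T + 3 = 3 + T$)
$U{\left(s,F \right)} = 102$ ($U{\left(s,F \right)} = \left(7 + 10\right) \left(3 + 3\right) = 17 \cdot 6 = 102$)
$U{\left(\left(50 - 203\right) \left(146 + 178\right),w \right)} - \frac{1}{133192 + 398733} = 102 - \frac{1}{133192 + 398733} = 102 - \frac{1}{531925} = \frac{54256349}{531925}$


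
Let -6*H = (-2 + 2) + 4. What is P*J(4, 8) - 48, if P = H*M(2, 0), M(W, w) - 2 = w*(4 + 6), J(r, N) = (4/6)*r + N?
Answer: -560/9 ≈ -62.222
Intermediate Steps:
J(r, N) = N + 2*r/3 (J(r, N) = (4*(⅙))*r + N = 2*r/3 + N = N + 2*r/3)
M(W, w) = 2 + 10*w (M(W, w) = 2 + w*(4 + 6) = 2 + w*10 = 2 + 10*w)
H = -⅔ (H = -((-2 + 2) + 4)/6 = -(0 + 4)/6 = -⅙*4 = -⅔ ≈ -0.66667)
P = -4/3 (P = -2*(2 + 10*0)/3 = -2*(2 + 0)/3 = -⅔*2 = -4/3 ≈ -1.3333)
P*J(4, 8) - 48 = -4*(8 + (⅔)*4)/3 - 48 = -4*(8 + 8/3)/3 - 48 = -4/3*32/3 - 48 = -128/9 - 48 = -560/9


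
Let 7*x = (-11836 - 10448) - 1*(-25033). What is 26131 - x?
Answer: 180168/7 ≈ 25738.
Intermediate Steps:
x = 2749/7 (x = ((-11836 - 10448) - 1*(-25033))/7 = (-22284 + 25033)/7 = (⅐)*2749 = 2749/7 ≈ 392.71)
26131 - x = 26131 - 1*2749/7 = 26131 - 2749/7 = 180168/7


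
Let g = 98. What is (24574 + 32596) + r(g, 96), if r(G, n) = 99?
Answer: 57269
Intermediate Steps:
(24574 + 32596) + r(g, 96) = (24574 + 32596) + 99 = 57170 + 99 = 57269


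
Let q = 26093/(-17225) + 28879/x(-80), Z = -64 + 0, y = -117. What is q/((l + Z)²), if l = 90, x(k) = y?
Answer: -9624878/26199225 ≈ -0.36737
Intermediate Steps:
Z = -64
x(k) = -117
q = -38499512/155025 (q = 26093/(-17225) + 28879/(-117) = 26093*(-1/17225) + 28879*(-1/117) = -26093/17225 - 28879/117 = -38499512/155025 ≈ -248.34)
q/((l + Z)²) = -38499512/(155025*(90 - 64)²) = -38499512/(155025*(26²)) = -38499512/155025/676 = -38499512/155025*1/676 = -9624878/26199225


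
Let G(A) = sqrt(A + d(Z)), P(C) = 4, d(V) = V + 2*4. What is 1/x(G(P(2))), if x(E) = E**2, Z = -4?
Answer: 1/8 ≈ 0.12500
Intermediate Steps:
d(V) = 8 + V (d(V) = V + 8 = 8 + V)
G(A) = sqrt(4 + A) (G(A) = sqrt(A + (8 - 4)) = sqrt(A + 4) = sqrt(4 + A))
1/x(G(P(2))) = 1/((sqrt(4 + 4))**2) = 1/((sqrt(8))**2) = 1/((2*sqrt(2))**2) = 1/8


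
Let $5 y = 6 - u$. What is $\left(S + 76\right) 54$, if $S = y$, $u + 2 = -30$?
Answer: $\frac{22572}{5} \approx 4514.4$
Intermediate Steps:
$u = -32$ ($u = -2 - 30 = -32$)
$y = \frac{38}{5}$ ($y = \frac{6 - -32}{5} = \frac{6 + 32}{5} = \frac{1}{5} \cdot 38 = \frac{38}{5} \approx 7.6$)
$S = \frac{38}{5} \approx 7.6$
$\left(S + 76\right) 54 = \left(\frac{38}{5} + 76\right) 54 = \frac{418}{5} \cdot 54 = \frac{22572}{5}$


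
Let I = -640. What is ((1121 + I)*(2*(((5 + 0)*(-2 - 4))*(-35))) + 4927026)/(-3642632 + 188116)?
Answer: -228351/132866 ≈ -1.7187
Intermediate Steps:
((1121 + I)*(2*(((5 + 0)*(-2 - 4))*(-35))) + 4927026)/(-3642632 + 188116) = ((1121 - 640)*(2*(((5 + 0)*(-2 - 4))*(-35))) + 4927026)/(-3642632 + 188116) = (481*(2*((5*(-6))*(-35))) + 4927026)/(-3454516) = (481*(2*(-30*(-35))) + 4927026)*(-1/3454516) = (481*(2*1050) + 4927026)*(-1/3454516) = (481*2100 + 4927026)*(-1/3454516) = (1010100 + 4927026)*(-1/3454516) = 5937126*(-1/3454516) = -228351/132866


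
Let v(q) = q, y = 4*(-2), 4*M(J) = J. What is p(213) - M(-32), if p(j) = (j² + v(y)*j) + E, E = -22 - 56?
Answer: 43595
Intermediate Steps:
M(J) = J/4
y = -8
E = -78
p(j) = -78 + j² - 8*j (p(j) = (j² - 8*j) - 78 = -78 + j² - 8*j)
p(213) - M(-32) = (-78 + 213² - 8*213) - (-32)/4 = (-78 + 45369 - 1704) - 1*(-8) = 43587 + 8 = 43595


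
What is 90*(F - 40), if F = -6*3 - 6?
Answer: -5760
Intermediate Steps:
F = -24 (F = -18 - 6 = -24)
90*(F - 40) = 90*(-24 - 40) = 90*(-64) = -5760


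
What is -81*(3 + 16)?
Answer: -1539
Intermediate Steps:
-81*(3 + 16) = -81*19 = -1539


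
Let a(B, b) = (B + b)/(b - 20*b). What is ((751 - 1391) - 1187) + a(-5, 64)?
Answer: -2221691/1216 ≈ -1827.0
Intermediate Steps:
a(B, b) = -(B + b)/(19*b) (a(B, b) = (B + b)/((-19*b)) = (B + b)*(-1/(19*b)) = -(B + b)/(19*b))
((751 - 1391) - 1187) + a(-5, 64) = ((751 - 1391) - 1187) + (1/19)*(-1*(-5) - 1*64)/64 = (-640 - 1187) + (1/19)*(1/64)*(5 - 64) = -1827 + (1/19)*(1/64)*(-59) = -1827 - 59/1216 = -2221691/1216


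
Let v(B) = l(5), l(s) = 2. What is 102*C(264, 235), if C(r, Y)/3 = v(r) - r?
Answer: -80172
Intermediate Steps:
v(B) = 2
C(r, Y) = 6 - 3*r (C(r, Y) = 3*(2 - r) = 6 - 3*r)
102*C(264, 235) = 102*(6 - 3*264) = 102*(6 - 792) = 102*(-786) = -80172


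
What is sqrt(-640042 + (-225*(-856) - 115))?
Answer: I*sqrt(447557) ≈ 669.0*I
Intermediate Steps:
sqrt(-640042 + (-225*(-856) - 115)) = sqrt(-640042 + (192600 - 115)) = sqrt(-640042 + 192485) = sqrt(-447557) = I*sqrt(447557)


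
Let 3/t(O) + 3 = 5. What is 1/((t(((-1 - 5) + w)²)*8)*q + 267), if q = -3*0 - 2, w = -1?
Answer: 1/243 ≈ 0.0041152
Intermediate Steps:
q = -2 (q = 0 - 2 = -2)
t(O) = 3/2 (t(O) = 3/(-3 + 5) = 3/2)
1/((t(((-1 - 5) + w)²)*8)*q + 267) = 1/(((3/2)*8)*(-2) + 267) = 1/(12*(-2) + 267) = 1/(-24 + 267) = 1/243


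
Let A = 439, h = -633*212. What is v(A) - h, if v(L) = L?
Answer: 134635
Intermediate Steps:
h = -134196
v(A) - h = 439 - 1*(-134196) = 439 + 134196 = 134635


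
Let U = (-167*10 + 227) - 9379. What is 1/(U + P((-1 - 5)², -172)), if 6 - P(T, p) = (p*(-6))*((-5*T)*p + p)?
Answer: -1/31784032 ≈ -3.1462e-8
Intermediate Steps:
P(T, p) = 6 + 6*p*(p - 5*T*p) (P(T, p) = 6 - p*(-6)*((-5*T)*p + p) = 6 - (-6*p)*(-5*T*p + p) = 6 - (-6*p)*(p - 5*T*p) = 6 - (-6)*p*(p - 5*T*p) = 6 + 6*p*(p - 5*T*p))
U = -10822 (U = (-1670 + 227) - 9379 = -1443 - 9379 = -10822)
1/(U + P((-1 - 5)², -172)) = 1/(-10822 + (6 + 6*(-172)² - 30*(-1 - 5)²*(-172)²)) = 1/(-10822 + (6 + 6*29584 - 30*(-6)²*29584)) = 1/(-10822 + (6 + 177504 - 30*36*29584)) = 1/(-10822 + (6 + 177504 - 31950720)) = 1/(-10822 - 31773210) = 1/(-31784032) = -1/31784032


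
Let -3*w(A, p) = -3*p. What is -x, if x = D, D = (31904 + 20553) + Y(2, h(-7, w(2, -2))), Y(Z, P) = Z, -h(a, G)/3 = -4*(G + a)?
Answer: -52459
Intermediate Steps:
w(A, p) = p (w(A, p) = -(-1)*p = p)
h(a, G) = 12*G + 12*a (h(a, G) = -(-12)*(G + a) = -3*(-4*G - 4*a) = 12*G + 12*a)
D = 52459 (D = (31904 + 20553) + 2 = 52457 + 2 = 52459)
x = 52459
-x = -1*52459 = -52459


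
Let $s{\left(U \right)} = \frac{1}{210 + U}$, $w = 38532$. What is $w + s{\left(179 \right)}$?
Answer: $\frac{14988949}{389} \approx 38532.0$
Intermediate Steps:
$w + s{\left(179 \right)} = 38532 + \frac{1}{210 + 179} = 38532 + \frac{1}{389} = \frac{14988949}{389}$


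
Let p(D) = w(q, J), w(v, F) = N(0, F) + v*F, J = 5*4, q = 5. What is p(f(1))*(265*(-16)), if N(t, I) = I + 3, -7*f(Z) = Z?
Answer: -521520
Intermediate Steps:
f(Z) = -Z/7
N(t, I) = 3 + I
J = 20
w(v, F) = 3 + F + F*v (w(v, F) = (3 + F) + v*F = (3 + F) + F*v = 3 + F + F*v)
p(D) = 123 (p(D) = 3 + 20 + 20*5 = 3 + 20 + 100 = 123)
p(f(1))*(265*(-16)) = 123*(265*(-16)) = 123*(-4240) = -521520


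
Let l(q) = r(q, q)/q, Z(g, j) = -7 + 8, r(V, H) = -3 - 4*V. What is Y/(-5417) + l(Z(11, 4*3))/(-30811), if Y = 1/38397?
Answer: 1455945032/6408581671239 ≈ 0.00022719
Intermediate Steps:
Z(g, j) = 1
l(q) = (-3 - 4*q)/q
Y = 1/38397 ≈ 2.6044e-5
Y/(-5417) + l(Z(11, 4*3))/(-30811) = (1/38397)/(-5417) + (-4 - 3/1)/(-30811) = (1/38397)*(-1/5417) + (-4 - 3*1)*(-1/30811) = -1/207996549 + (-4 - 3)*(-1/30811) = -1/207996549 - 7*(-1/30811) = -1/207996549 + 7/30811 = 1455945032/6408581671239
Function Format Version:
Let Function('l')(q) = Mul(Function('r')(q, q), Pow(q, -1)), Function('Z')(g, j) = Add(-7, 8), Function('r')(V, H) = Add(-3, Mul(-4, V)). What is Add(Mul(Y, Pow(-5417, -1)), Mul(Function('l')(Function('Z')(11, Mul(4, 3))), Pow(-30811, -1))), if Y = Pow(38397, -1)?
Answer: Rational(1455945032, 6408581671239) ≈ 0.00022719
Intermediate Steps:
Function('Z')(g, j) = 1
Function('l')(q) = Mul(Pow(q, -1), Add(-3, Mul(-4, q))) (Function('l')(q) = Mul(Add(-3, Mul(-4, q)), Pow(q, -1)) = Mul(Pow(q, -1), Add(-3, Mul(-4, q))))
Y = Rational(1, 38397) ≈ 2.6044e-5
Add(Mul(Y, Pow(-5417, -1)), Mul(Function('l')(Function('Z')(11, Mul(4, 3))), Pow(-30811, -1))) = Add(Mul(Rational(1, 38397), Pow(-5417, -1)), Mul(Add(-4, Mul(-3, Pow(1, -1))), Pow(-30811, -1))) = Add(Mul(Rational(1, 38397), Rational(-1, 5417)), Mul(Add(-4, Mul(-3, 1)), Rational(-1, 30811))) = Add(Rational(-1, 207996549), Mul(Add(-4, -3), Rational(-1, 30811))) = Add(Rational(-1, 207996549), Mul(-7, Rational(-1, 30811))) = Add(Rational(-1, 207996549), Rational(7, 30811)) = Rational(1455945032, 6408581671239)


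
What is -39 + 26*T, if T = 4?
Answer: 65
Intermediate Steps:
-39 + 26*T = -39 + 26*4 = -39 + 104 = 65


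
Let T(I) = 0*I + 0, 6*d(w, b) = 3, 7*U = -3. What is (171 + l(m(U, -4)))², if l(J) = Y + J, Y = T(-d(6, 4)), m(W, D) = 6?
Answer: 31329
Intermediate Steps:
U = -3/7 (U = (⅐)*(-3) = -3/7 ≈ -0.42857)
d(w, b) = ½ (d(w, b) = (⅙)*3 = ½)
T(I) = 0 (T(I) = 0 + 0 = 0)
Y = 0
l(J) = J (l(J) = 0 + J = J)
(171 + l(m(U, -4)))² = (171 + 6)² = 177² = 31329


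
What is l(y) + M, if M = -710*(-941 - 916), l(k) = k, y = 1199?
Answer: 1319669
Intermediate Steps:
M = 1318470 (M = -710*(-1857) = 1318470)
l(y) + M = 1199 + 1318470 = 1319669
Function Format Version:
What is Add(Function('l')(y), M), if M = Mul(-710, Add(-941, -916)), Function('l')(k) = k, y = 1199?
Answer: 1319669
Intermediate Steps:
M = 1318470 (M = Mul(-710, -1857) = 1318470)
Add(Function('l')(y), M) = Add(1199, 1318470) = 1319669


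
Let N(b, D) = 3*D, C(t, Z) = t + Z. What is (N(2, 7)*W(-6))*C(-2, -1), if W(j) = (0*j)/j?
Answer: 0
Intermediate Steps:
C(t, Z) = Z + t
W(j) = 0 (W(j) = 0/j = 0)
(N(2, 7)*W(-6))*C(-2, -1) = ((3*7)*0)*(-1 - 2) = (21*0)*(-3) = 0*(-3) = 0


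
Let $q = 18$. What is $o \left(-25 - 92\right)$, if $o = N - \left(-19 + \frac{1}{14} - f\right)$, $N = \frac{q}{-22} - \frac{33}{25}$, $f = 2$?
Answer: $- \frac{8464131}{3850} \approx -2198.5$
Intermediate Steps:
$N = - \frac{588}{275}$ ($N = \frac{18}{-22} - \frac{33}{25} = 18 \left(- \frac{1}{22}\right) - \frac{33}{25} = - \frac{9}{11} - \frac{33}{25} = - \frac{588}{275} \approx -2.1382$)
$o = \frac{72343}{3850}$ ($o = - \frac{588}{275} - \left(-2 - 19 + \frac{1}{14}\right) = - \frac{588}{275} + \left(2 - \left(-19 + \frac{1}{14}\right)\right) = - \frac{588}{275} + \left(2 - - \frac{265}{14}\right) = - \frac{588}{275} + \left(2 + \frac{265}{14}\right) = - \frac{588}{275} + \frac{293}{14} = \frac{72343}{3850} \approx 18.79$)
$o \left(-25 - 92\right) = \frac{72343 \left(-25 - 92\right)}{3850} = \frac{72343}{3850} \left(-117\right) = - \frac{8464131}{3850}$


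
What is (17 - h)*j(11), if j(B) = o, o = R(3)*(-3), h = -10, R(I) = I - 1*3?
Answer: 0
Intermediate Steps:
R(I) = -3 + I (R(I) = I - 3 = -3 + I)
o = 0 (o = (-3 + 3)*(-3) = 0*(-3) = 0)
j(B) = 0
(17 - h)*j(11) = (17 - 1*(-10))*0 = (17 + 10)*0 = 27*0 = 0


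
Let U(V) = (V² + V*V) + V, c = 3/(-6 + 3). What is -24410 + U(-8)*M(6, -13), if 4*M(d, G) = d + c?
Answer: -24260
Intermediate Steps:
c = -1 (c = 3/(-3) = 3*(-⅓) = -1)
M(d, G) = -¼ + d/4 (M(d, G) = (d - 1)/4 = (-1 + d)/4 = -¼ + d/4)
U(V) = V + 2*V² (U(V) = (V² + V²) + V = 2*V² + V = V + 2*V²)
-24410 + U(-8)*M(6, -13) = -24410 + (-8*(1 + 2*(-8)))*(-¼ + (¼)*6) = -24410 + (-8*(1 - 16))*(-¼ + 3/2) = -24410 - 8*(-15)*(5/4) = -24410 + 120*(5/4) = -24410 + 150 = -24260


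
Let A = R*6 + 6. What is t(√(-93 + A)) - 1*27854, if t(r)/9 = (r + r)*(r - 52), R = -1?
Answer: -29528 - 936*I*√93 ≈ -29528.0 - 9026.5*I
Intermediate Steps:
A = 0 (A = -1*6 + 6 = -6 + 6 = 0)
t(r) = 18*r*(-52 + r) (t(r) = 9*((r + r)*(r - 52)) = 9*((2*r)*(-52 + r)) = 9*(2*r*(-52 + r)) = 18*r*(-52 + r))
t(√(-93 + A)) - 1*27854 = 18*√(-93 + 0)*(-52 + √(-93 + 0)) - 1*27854 = 18*√(-93)*(-52 + √(-93)) - 27854 = 18*(I*√93)*(-52 + I*√93) - 27854 = 18*I*√93*(-52 + I*√93) - 27854 = -27854 + 18*I*√93*(-52 + I*√93)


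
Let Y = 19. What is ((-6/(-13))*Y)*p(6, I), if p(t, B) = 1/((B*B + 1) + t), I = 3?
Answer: 57/104 ≈ 0.54808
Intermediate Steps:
p(t, B) = 1/(1 + t + B²) (p(t, B) = 1/((B² + 1) + t) = 1/((1 + B²) + t) = 1/(1 + t + B²))
((-6/(-13))*Y)*p(6, I) = (-6/(-13)*19)/(1 + 6 + 3²) = (-6*(-1/13)*19)/(1 + 6 + 9) = ((6/13)*19)/16 = (114/13)*(1/16) = 57/104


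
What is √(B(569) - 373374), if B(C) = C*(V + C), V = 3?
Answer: I*√47906 ≈ 218.87*I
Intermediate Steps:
B(C) = C*(3 + C)
√(B(569) - 373374) = √(569*(3 + 569) - 373374) = √(569*572 - 373374) = √(325468 - 373374) = √(-47906) = I*√47906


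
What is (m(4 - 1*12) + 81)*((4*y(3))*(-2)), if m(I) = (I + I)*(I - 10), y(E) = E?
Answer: -8856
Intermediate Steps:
m(I) = 2*I*(-10 + I) (m(I) = (2*I)*(-10 + I) = 2*I*(-10 + I))
(m(4 - 1*12) + 81)*((4*y(3))*(-2)) = (2*(4 - 1*12)*(-10 + (4 - 1*12)) + 81)*((4*3)*(-2)) = (2*(4 - 12)*(-10 + (4 - 12)) + 81)*(12*(-2)) = (2*(-8)*(-10 - 8) + 81)*(-24) = (2*(-8)*(-18) + 81)*(-24) = (288 + 81)*(-24) = 369*(-24) = -8856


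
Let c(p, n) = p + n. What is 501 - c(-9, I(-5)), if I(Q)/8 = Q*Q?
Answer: 310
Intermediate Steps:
I(Q) = 8*Q² (I(Q) = 8*(Q*Q) = 8*Q²)
c(p, n) = n + p
501 - c(-9, I(-5)) = 501 - (8*(-5)² - 9) = 501 - (8*25 - 9) = 501 - (200 - 9) = 501 - 1*191 = 501 - 191 = 310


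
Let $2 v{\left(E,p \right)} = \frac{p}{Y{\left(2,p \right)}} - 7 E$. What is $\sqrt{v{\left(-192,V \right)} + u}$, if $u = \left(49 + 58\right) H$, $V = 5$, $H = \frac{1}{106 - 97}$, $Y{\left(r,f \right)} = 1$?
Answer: $\frac{\sqrt{24710}}{6} \approx 26.199$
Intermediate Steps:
$H = \frac{1}{9} \approx 0.11111$
$v{\left(E,p \right)} = \frac{p}{2} - \frac{7 E}{2}$ ($v{\left(E,p \right)} = \frac{\frac{p}{1} - 7 E}{2} = \frac{p 1 - 7 E}{2} = \frac{p - 7 E}{2} = \frac{p}{2} - \frac{7 E}{2}$)
$u = \frac{107}{9}$ ($u = \left(49 + 58\right) \frac{1}{9} = 107 \cdot \frac{1}{9} = \frac{107}{9} \approx 11.889$)
$\sqrt{v{\left(-192,V \right)} + u} = \sqrt{\left(\frac{1}{2} \cdot 5 - -672\right) + \frac{107}{9}} = \sqrt{\left(\frac{5}{2} + 672\right) + \frac{107}{9}} = \sqrt{\frac{1349}{2} + \frac{107}{9}} = \sqrt{\frac{12355}{18}} = \frac{\sqrt{24710}}{6}$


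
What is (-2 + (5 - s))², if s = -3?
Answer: 36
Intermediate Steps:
(-2 + (5 - s))² = (-2 + (5 - 1*(-3)))² = (-2 + (5 + 3))² = (-2 + 8)² = 6² = 36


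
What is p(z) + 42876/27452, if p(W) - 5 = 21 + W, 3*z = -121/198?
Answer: 10138985/370602 ≈ 27.358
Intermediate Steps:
z = -11/54 (z = (-121/198)/3 = (-121*1/198)/3 = (⅓)*(-11/18) = -11/54 ≈ -0.20370)
p(W) = 26 + W (p(W) = 5 + (21 + W) = 26 + W)
p(z) + 42876/27452 = (26 - 11/54) + 42876/27452 = 1393/54 + 42876*(1/27452) = 1393/54 + 10719/6863 = 10138985/370602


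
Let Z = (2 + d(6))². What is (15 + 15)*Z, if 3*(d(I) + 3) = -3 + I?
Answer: 0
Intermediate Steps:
d(I) = -4 + I/3 (d(I) = -3 + (-3 + I)/3 = -3 + (-1 + I/3) = -4 + I/3)
Z = 0 (Z = (2 + (-4 + (⅓)*6))² = (2 + (-4 + 2))² = (2 - 2)² = 0² = 0)
(15 + 15)*Z = (15 + 15)*0 = 30*0 = 0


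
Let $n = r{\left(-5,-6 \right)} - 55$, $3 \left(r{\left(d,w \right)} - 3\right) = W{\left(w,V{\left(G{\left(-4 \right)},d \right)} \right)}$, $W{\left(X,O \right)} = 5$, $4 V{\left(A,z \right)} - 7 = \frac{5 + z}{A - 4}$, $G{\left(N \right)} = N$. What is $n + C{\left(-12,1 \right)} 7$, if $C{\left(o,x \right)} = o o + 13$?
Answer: $\frac{3146}{3} \approx 1048.7$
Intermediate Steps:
$V{\left(A,z \right)} = \frac{7}{4} + \frac{5 + z}{4 \left(-4 + A\right)}$ ($V{\left(A,z \right)} = \frac{7}{4} + \frac{\left(5 + z\right) \frac{1}{A - 4}}{4} = \frac{7}{4} + \frac{\left(5 + z\right) \frac{1}{-4 + A}}{4} = \frac{7}{4} + \frac{\frac{1}{-4 + A} \left(5 + z\right)}{4} = \frac{7}{4} + \frac{5 + z}{4 \left(-4 + A\right)}$)
$r{\left(d,w \right)} = \frac{14}{3}$ ($r{\left(d,w \right)} = 3 + \frac{1}{3} \cdot 5 = 3 + \frac{5}{3} = \frac{14}{3}$)
$C{\left(o,x \right)} = 13 + o^{2}$ ($C{\left(o,x \right)} = o^{2} + 13 = 13 + o^{2}$)
$n = - \frac{151}{3}$ ($n = \frac{14}{3} - 55 = - \frac{151}{3} \approx -50.333$)
$n + C{\left(-12,1 \right)} 7 = - \frac{151}{3} + \left(13 + \left(-12\right)^{2}\right) 7 = - \frac{151}{3} + \left(13 + 144\right) 7 = - \frac{151}{3} + 157 \cdot 7 = - \frac{151}{3} + 1099 = \frac{3146}{3}$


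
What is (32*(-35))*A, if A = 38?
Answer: -42560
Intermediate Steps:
(32*(-35))*A = (32*(-35))*38 = -1120*38 = -42560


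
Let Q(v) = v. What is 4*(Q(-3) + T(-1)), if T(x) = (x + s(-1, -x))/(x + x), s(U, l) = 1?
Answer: -12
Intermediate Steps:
T(x) = (1 + x)/(2*x) (T(x) = (x + 1)/(x + x) = (1 + x)/((2*x)) = (1 + x)*(1/(2*x)) = (1 + x)/(2*x))
4*(Q(-3) + T(-1)) = 4*(-3 + (1/2)*(1 - 1)/(-1)) = 4*(-3 + (1/2)*(-1)*0) = 4*(-3 + 0) = 4*(-3) = -12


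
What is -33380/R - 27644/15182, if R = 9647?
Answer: -386728414/73230377 ≈ -5.2810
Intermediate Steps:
-33380/R - 27644/15182 = -33380/9647 - 27644/15182 = -33380*1/9647 - 27644*1/15182 = -33380/9647 - 13822/7591 = -386728414/73230377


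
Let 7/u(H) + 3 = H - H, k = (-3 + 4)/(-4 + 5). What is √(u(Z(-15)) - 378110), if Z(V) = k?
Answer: I*√3403011/3 ≈ 614.91*I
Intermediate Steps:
k = 1 (k = 1/1 = 1*1 = 1)
Z(V) = 1
u(H) = -7/3 (u(H) = 7/(-3 + (H - H)) = 7/(-3 + 0) = 7/(-3) = 7*(-⅓) = -7/3)
√(u(Z(-15)) - 378110) = √(-7/3 - 378110) = √(-1134337/3) = I*√3403011/3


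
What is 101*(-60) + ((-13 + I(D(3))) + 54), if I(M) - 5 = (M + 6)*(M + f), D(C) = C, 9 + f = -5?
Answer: -6113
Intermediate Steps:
f = -14 (f = -9 - 5 = -14)
I(M) = 5 + (-14 + M)*(6 + M) (I(M) = 5 + (M + 6)*(M - 14) = 5 + (6 + M)*(-14 + M) = 5 + (-14 + M)*(6 + M))
101*(-60) + ((-13 + I(D(3))) + 54) = 101*(-60) + ((-13 + (-79 + 3² - 8*3)) + 54) = -6060 + ((-13 + (-79 + 9 - 24)) + 54) = -6060 + ((-13 - 94) + 54) = -6060 + (-107 + 54) = -6060 - 53 = -6113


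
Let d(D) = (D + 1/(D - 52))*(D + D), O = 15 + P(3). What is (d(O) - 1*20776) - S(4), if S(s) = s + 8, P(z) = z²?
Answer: -137464/7 ≈ -19638.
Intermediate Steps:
O = 24 (O = 15 + 3² = 15 + 9 = 24)
d(D) = 2*D*(D + 1/(-52 + D)) (d(D) = (D + 1/(-52 + D))*(2*D) = 2*D*(D + 1/(-52 + D)))
S(s) = 8 + s
(d(O) - 1*20776) - S(4) = (2*24*(1 + 24² - 52*24)/(-52 + 24) - 1*20776) - (8 + 4) = (2*24*(1 + 576 - 1248)/(-28) - 20776) - 1*12 = (2*24*(-1/28)*(-671) - 20776) - 12 = (8052/7 - 20776) - 12 = -137380/7 - 12 = -137464/7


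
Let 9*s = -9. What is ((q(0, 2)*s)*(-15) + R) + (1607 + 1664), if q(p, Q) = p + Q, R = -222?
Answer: 3079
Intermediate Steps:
s = -1 (s = (⅑)*(-9) = -1)
q(p, Q) = Q + p
((q(0, 2)*s)*(-15) + R) + (1607 + 1664) = (((2 + 0)*(-1))*(-15) - 222) + (1607 + 1664) = ((2*(-1))*(-15) - 222) + 3271 = (-2*(-15) - 222) + 3271 = (30 - 222) + 3271 = -192 + 3271 = 3079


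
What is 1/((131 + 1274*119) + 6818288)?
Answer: 1/6970025 ≈ 1.4347e-7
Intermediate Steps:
1/((131 + 1274*119) + 6818288) = 1/((131 + 151606) + 6818288) = 1/(151737 + 6818288) = 1/6970025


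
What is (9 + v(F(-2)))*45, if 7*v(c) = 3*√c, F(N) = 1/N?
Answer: 405 + 135*I*√2/14 ≈ 405.0 + 13.637*I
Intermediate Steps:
v(c) = 3*√c/7 (v(c) = (3*√c)/7 = 3*√c/7)
(9 + v(F(-2)))*45 = (9 + 3*√(1/(-2))/7)*45 = (9 + 3*√(-½)/7)*45 = (9 + 3*(I*√2/2)/7)*45 = (9 + 3*I*√2/14)*45 = 405 + 135*I*√2/14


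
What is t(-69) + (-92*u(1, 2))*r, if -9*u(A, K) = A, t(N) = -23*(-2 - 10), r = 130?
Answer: 14444/9 ≈ 1604.9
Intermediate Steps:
t(N) = 276 (t(N) = -23*(-12) = 276)
u(A, K) = -A/9
t(-69) + (-92*u(1, 2))*r = 276 - (-92)/9*130 = 276 - 92*(-⅑)*130 = 276 + (92/9)*130 = 276 + 11960/9 = 14444/9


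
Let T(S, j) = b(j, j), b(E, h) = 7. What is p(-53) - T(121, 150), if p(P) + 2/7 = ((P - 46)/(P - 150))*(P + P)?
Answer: -11973/203 ≈ -58.980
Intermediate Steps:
T(S, j) = 7
p(P) = -2/7 + 2*P*(-46 + P)/(-150 + P) (p(P) = -2/7 + ((P - 46)/(P - 150))*(P + P) = -2/7 + ((-46 + P)/(-150 + P))*(2*P) = -2/7 + 2*P*(-46 + P)/(-150 + P))
p(-53) - T(121, 150) = 2*(150 - 323*(-53) + 7*(-53)²)/(7*(-150 - 53)) - 1*7 = (2/7)*(150 + 17119 + 7*2809)/(-203) - 7 = (2/7)*(-1/203)*(150 + 17119 + 19663) - 7 = (2/7)*(-1/203)*36932 - 7 = -10552/203 - 7 = -11973/203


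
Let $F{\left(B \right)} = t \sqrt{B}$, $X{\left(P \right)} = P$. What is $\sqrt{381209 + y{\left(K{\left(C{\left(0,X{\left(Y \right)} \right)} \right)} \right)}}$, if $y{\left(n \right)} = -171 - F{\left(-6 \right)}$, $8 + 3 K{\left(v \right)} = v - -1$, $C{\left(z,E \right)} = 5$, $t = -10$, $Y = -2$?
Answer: $\sqrt{381038 + 10 i \sqrt{6}} \approx 617.28 + 0.02 i$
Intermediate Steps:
$F{\left(B \right)} = - 10 \sqrt{B}$
$K{\left(v \right)} = - \frac{7}{3} + \frac{v}{3}$ ($K{\left(v \right)} = - \frac{8}{3} + \frac{v - -1}{3} = - \frac{8}{3} + \frac{v + 1}{3} = - \frac{8}{3} + \frac{1 + v}{3} = - \frac{8}{3} + \left(\frac{1}{3} + \frac{v}{3}\right) = - \frac{7}{3} + \frac{v}{3}$)
$y{\left(n \right)} = -171 + 10 i \sqrt{6}$ ($y{\left(n \right)} = -171 - - 10 \sqrt{-6} = -171 - - 10 i \sqrt{6} = -171 + 10 i \sqrt{6}$)
$\sqrt{381209 + y{\left(K{\left(C{\left(0,X{\left(Y \right)} \right)} \right)} \right)}} = \sqrt{381209 - \left(171 - 10 i \sqrt{6}\right)} = \sqrt{381038 + 10 i \sqrt{6}}$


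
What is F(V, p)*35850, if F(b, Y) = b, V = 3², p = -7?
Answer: 322650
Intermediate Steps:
V = 9
F(V, p)*35850 = 9*35850 = 322650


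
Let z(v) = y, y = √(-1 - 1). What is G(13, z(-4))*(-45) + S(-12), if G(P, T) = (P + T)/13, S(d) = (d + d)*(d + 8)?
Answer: 51 - 45*I*√2/13 ≈ 51.0 - 4.8954*I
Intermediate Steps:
y = I*√2 (y = √(-2) = I*√2 ≈ 1.4142*I)
S(d) = 2*d*(8 + d) (S(d) = (2*d)*(8 + d) = 2*d*(8 + d))
z(v) = I*√2
G(P, T) = P/13 + T/13 (G(P, T) = (P + T)*(1/13) = P/13 + T/13)
G(13, z(-4))*(-45) + S(-12) = ((1/13)*13 + (I*√2)/13)*(-45) + 2*(-12)*(8 - 12) = (1 + I*√2/13)*(-45) + 2*(-12)*(-4) = (-45 - 45*I*√2/13) + 96 = 51 - 45*I*√2/13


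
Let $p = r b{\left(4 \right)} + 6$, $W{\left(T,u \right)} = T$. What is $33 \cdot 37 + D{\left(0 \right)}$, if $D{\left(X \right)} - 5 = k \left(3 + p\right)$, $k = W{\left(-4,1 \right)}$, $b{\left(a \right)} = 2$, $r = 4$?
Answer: $1158$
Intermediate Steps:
$k = -4$
$p = 14$ ($p = 4 \cdot 2 + 6 = 8 + 6 = 14$)
$D{\left(X \right)} = -63$ ($D{\left(X \right)} = 5 - 4 \left(3 + 14\right) = 5 - 68 = -63$)
$33 \cdot 37 + D{\left(0 \right)} = 33 \cdot 37 - 63 = 1221 - 63 = 1158$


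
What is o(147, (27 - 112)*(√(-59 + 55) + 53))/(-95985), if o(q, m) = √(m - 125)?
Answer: -√(-4630 - 170*I)/95985 ≈ -1.3012e-5 + 0.00070902*I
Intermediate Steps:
o(q, m) = √(-125 + m)
o(147, (27 - 112)*(√(-59 + 55) + 53))/(-95985) = √(-125 + (27 - 112)*(√(-59 + 55) + 53))/(-95985) = √(-125 - 85*(√(-4) + 53))*(-1/95985) = √(-125 - 85*(2*I + 53))*(-1/95985) = √(-125 - 85*(53 + 2*I))*(-1/95985) = √(-125 + (-4505 - 170*I))*(-1/95985) = √(-4630 - 170*I)*(-1/95985) = -√(-4630 - 170*I)/95985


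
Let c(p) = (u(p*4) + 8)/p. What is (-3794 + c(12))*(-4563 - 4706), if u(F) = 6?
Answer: 210934633/6 ≈ 3.5156e+7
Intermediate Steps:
c(p) = 14/p (c(p) = (6 + 8)/p = 14/p)
(-3794 + c(12))*(-4563 - 4706) = (-3794 + 14/12)*(-4563 - 4706) = (-3794 + 14*(1/12))*(-9269) = (-3794 + 7/6)*(-9269) = -22757/6*(-9269) = 210934633/6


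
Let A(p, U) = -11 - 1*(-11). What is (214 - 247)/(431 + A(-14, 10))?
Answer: -33/431 ≈ -0.076566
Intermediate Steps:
A(p, U) = 0 (A(p, U) = -11 + 11 = 0)
(214 - 247)/(431 + A(-14, 10)) = (214 - 247)/(431 + 0) = -33/431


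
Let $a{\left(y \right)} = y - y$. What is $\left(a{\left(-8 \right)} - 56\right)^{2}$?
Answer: $3136$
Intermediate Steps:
$a{\left(y \right)} = 0$
$\left(a{\left(-8 \right)} - 56\right)^{2} = \left(0 - 56\right)^{2} = \left(-56\right)^{2} = 3136$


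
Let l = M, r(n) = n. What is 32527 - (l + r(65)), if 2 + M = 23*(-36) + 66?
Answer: 33226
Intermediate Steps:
M = -764 (M = -2 + (23*(-36) + 66) = -2 + (-828 + 66) = -2 - 762 = -764)
l = -764
32527 - (l + r(65)) = 32527 - (-764 + 65) = 32527 - 1*(-699) = 32527 + 699 = 33226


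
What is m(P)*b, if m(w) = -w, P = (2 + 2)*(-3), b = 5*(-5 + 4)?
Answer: -60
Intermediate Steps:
b = -5 (b = 5*(-1) = -5)
P = -12 (P = 4*(-3) = -12)
m(P)*b = -1*(-12)*(-5) = 12*(-5) = -60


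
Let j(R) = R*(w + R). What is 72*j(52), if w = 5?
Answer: 213408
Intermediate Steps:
j(R) = R*(5 + R)
72*j(52) = 72*(52*(5 + 52)) = 72*(52*57) = 72*2964 = 213408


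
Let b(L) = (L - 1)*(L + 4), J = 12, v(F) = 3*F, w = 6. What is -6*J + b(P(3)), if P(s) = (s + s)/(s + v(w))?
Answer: -3678/49 ≈ -75.061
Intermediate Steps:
P(s) = 2*s/(18 + s) (P(s) = (s + s)/(s + 3*6) = (2*s)/(s + 18) = (2*s)/(18 + s) = 2*s/(18 + s))
b(L) = (-1 + L)*(4 + L)
-6*J + b(P(3)) = -6*12 + (-4 + (2*3/(18 + 3))² + 3*(2*3/(18 + 3))) = -72 + (-4 + (2*3/21)² + 3*(2*3/21)) = -72 + (-4 + (2*3*(1/21))² + 3*(2*3*(1/21))) = -72 + (-4 + (2/7)² + 3*(2/7)) = -72 + (-4 + 4/49 + 6/7) = -72 - 150/49 = -3678/49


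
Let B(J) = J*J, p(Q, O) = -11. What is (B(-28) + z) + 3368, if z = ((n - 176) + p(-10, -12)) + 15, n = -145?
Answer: 3835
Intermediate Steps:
B(J) = J²
z = -317 (z = ((-145 - 176) - 11) + 15 = (-321 - 11) + 15 = -332 + 15 = -317)
(B(-28) + z) + 3368 = ((-28)² - 317) + 3368 = (784 - 317) + 3368 = 467 + 3368 = 3835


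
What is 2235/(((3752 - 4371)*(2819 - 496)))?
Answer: -2235/1437937 ≈ -0.0015543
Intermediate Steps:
2235/(((3752 - 4371)*(2819 - 496))) = 2235/((-619*2323)) = 2235/(-1437937) = 2235*(-1/1437937) = -2235/1437937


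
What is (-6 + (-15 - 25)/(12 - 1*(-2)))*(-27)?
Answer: 1674/7 ≈ 239.14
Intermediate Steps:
(-6 + (-15 - 25)/(12 - 1*(-2)))*(-27) = (-6 - 40/(12 + 2))*(-27) = (-6 - 40/14)*(-27) = (-6 - 40*1/14)*(-27) = (-6 - 20/7)*(-27) = -62/7*(-27) = 1674/7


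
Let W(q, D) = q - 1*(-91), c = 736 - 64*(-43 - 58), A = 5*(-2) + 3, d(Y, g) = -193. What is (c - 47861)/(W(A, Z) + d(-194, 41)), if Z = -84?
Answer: 40661/109 ≈ 373.04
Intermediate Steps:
A = -7 (A = -10 + 3 = -7)
c = 7200 (c = 736 - 64*(-101) = 736 - 1*(-6464) = 736 + 6464 = 7200)
W(q, D) = 91 + q (W(q, D) = q + 91 = 91 + q)
(c - 47861)/(W(A, Z) + d(-194, 41)) = (7200 - 47861)/((91 - 7) - 193) = -40661/(84 - 193) = -40661/(-109) = -40661*(-1/109) = 40661/109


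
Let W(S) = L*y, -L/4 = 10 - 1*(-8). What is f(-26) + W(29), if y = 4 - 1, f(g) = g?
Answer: -242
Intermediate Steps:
L = -72 (L = -4*(10 - 1*(-8)) = -4*(10 + 8) = -4*18 = -72)
y = 3
W(S) = -216 (W(S) = -72*3 = -216)
f(-26) + W(29) = -26 - 216 = -242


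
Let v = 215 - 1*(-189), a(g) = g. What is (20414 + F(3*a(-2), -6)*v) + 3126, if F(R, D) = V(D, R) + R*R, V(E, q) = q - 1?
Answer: 35256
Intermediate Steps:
v = 404 (v = 215 + 189 = 404)
V(E, q) = -1 + q
F(R, D) = -1 + R + R² (F(R, D) = (-1 + R) + R*R = (-1 + R) + R² = -1 + R + R²)
(20414 + F(3*a(-2), -6)*v) + 3126 = (20414 + (-1 + 3*(-2) + (3*(-2))²)*404) + 3126 = (20414 + (-1 - 6 + (-6)²)*404) + 3126 = (20414 + (-1 - 6 + 36)*404) + 3126 = (20414 + 29*404) + 3126 = (20414 + 11716) + 3126 = 32130 + 3126 = 35256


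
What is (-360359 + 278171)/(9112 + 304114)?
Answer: -41094/156613 ≈ -0.26239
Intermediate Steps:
(-360359 + 278171)/(9112 + 304114) = -82188/313226 = -82188*1/313226 = -41094/156613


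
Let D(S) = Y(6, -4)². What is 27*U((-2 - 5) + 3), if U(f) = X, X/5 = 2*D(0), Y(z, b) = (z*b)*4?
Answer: 2488320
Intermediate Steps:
Y(z, b) = 4*b*z (Y(z, b) = (b*z)*4 = 4*b*z)
D(S) = 9216 (D(S) = (4*(-4)*6)² = (-96)² = 9216)
X = 92160 (X = 5*(2*9216) = 5*18432 = 92160)
U(f) = 92160
27*U((-2 - 5) + 3) = 27*92160 = 2488320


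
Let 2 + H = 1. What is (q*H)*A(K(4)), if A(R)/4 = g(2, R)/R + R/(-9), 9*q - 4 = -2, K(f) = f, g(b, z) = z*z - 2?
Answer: -220/81 ≈ -2.7160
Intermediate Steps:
g(b, z) = -2 + z² (g(b, z) = z² - 2 = -2 + z²)
q = 2/9 (q = 4/9 + (⅑)*(-2) = 4/9 - 2/9 = 2/9 ≈ 0.22222)
H = -1 (H = -2 + 1 = -1)
A(R) = -4*R/9 + 4*(-2 + R²)/R (A(R) = 4*((-2 + R²)/R + R/(-9)) = 4*((-2 + R²)/R + R*(-⅑)) = 4*((-2 + R²)/R - R/9) = 4*(-R/9 + (-2 + R²)/R) = -4*R/9 + 4*(-2 + R²)/R)
(q*H)*A(K(4)) = ((2/9)*(-1))*(-8/4 + (32/9)*4) = -2*(-8*¼ + 128/9)/9 = -2*(-2 + 128/9)/9 = -2/9*110/9 = -220/81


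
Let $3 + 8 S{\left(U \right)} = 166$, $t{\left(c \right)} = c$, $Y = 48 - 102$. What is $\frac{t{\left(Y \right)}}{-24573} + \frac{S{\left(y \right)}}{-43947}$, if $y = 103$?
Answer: $\frac{4993235}{2879759016} \approx 0.0017339$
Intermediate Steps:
$Y = -54$ ($Y = 48 - 102 = -54$)
$S{\left(U \right)} = \frac{163}{8}$ ($S{\left(U \right)} = - \frac{3}{8} + \frac{1}{8} \cdot 166 = - \frac{3}{8} + \frac{83}{4} = \frac{163}{8}$)
$\frac{t{\left(Y \right)}}{-24573} + \frac{S{\left(y \right)}}{-43947} = - \frac{54}{-24573} + \frac{163}{8 \left(-43947\right)} = \left(-54\right) \left(- \frac{1}{24573}\right) + \frac{163}{8} \left(- \frac{1}{43947}\right) = \frac{18}{8191} - \frac{163}{351576} = \frac{4993235}{2879759016}$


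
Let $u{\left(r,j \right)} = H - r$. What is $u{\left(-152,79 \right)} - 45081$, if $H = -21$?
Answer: $-44950$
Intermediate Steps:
$u{\left(r,j \right)} = -21 - r$
$u{\left(-152,79 \right)} - 45081 = \left(-21 - -152\right) - 45081 = \left(-21 + 152\right) - 45081 = 131 - 45081 = -44950$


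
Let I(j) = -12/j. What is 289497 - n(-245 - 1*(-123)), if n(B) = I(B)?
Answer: 17659311/61 ≈ 2.8950e+5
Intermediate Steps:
n(B) = -12/B
289497 - n(-245 - 1*(-123)) = 289497 - (-12)/(-245 - 1*(-123)) = 289497 - (-12)/(-245 + 123) = 289497 - (-12)/(-122) = 289497 - (-12)*(-1)/122 = 289497 - 1*6/61 = 289497 - 6/61 = 17659311/61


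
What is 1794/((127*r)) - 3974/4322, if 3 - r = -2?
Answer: 2615089/1372235 ≈ 1.9057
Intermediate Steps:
r = 5 (r = 3 - 1*(-2) = 3 + 2 = 5)
1794/((127*r)) - 3974/4322 = 1794/((127*5)) - 3974/4322 = 1794/635 - 3974*1/4322 = 1794*(1/635) - 1987/2161 = 1794/635 - 1987/2161 = 2615089/1372235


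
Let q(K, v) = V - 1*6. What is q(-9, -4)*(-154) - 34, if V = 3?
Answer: 428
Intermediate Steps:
q(K, v) = -3 (q(K, v) = 3 - 1*6 = 3 - 6 = -3)
q(-9, -4)*(-154) - 34 = -3*(-154) - 34 = 462 - 34 = 428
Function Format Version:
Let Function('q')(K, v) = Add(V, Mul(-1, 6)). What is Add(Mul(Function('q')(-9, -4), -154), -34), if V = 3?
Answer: 428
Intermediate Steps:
Function('q')(K, v) = -3 (Function('q')(K, v) = Add(3, Mul(-1, 6)) = Add(3, -6) = -3)
Add(Mul(Function('q')(-9, -4), -154), -34) = Add(Mul(-3, -154), -34) = Add(462, -34) = 428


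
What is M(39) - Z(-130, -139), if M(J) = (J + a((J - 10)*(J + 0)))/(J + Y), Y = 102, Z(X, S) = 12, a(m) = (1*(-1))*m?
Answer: -928/47 ≈ -19.745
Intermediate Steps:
a(m) = -m
M(J) = (J - J*(-10 + J))/(102 + J) (M(J) = (J - (J - 10)*(J + 0))/(J + 102) = (J - (-10 + J)*J)/(102 + J) = (J - J*(-10 + J))/(102 + J))
M(39) - Z(-130, -139) = 39*(11 - 1*39)/(102 + 39) - 1*12 = 39*(11 - 39)/141 - 12 = 39*(1/141)*(-28) - 12 = -364/47 - 12 = -928/47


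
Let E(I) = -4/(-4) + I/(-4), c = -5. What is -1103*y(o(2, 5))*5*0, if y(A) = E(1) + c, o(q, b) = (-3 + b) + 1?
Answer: 0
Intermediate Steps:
E(I) = 1 - I/4 (E(I) = -4*(-¼) + I*(-¼) = 1 - I/4)
o(q, b) = -2 + b
y(A) = -17/4 (y(A) = (1 - ¼*1) - 5 = (1 - ¼) - 5 = ¾ - 5 = -17/4)
-1103*y(o(2, 5))*5*0 = -1103*(-17/4*5)*0 = -(-93755)*0/4 = -1103*0 = 0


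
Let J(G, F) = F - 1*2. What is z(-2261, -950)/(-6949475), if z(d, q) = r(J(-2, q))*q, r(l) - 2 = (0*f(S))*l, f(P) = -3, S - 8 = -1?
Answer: 76/277979 ≈ 0.00027340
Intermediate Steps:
J(G, F) = -2 + F (J(G, F) = F - 2 = -2 + F)
S = 7 (S = 8 - 1 = 7)
r(l) = 2 (r(l) = 2 + (0*(-3))*l = 2 + 0*l = 2 + 0 = 2)
z(d, q) = 2*q
z(-2261, -950)/(-6949475) = (2*(-950))/(-6949475) = -1900*(-1/6949475) = 76/277979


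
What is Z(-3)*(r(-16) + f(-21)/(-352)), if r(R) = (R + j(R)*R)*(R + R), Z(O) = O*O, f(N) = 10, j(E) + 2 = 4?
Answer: 2432979/176 ≈ 13824.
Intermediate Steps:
j(E) = 2 (j(E) = -2 + 4 = 2)
Z(O) = O²
r(R) = 6*R² (r(R) = (R + 2*R)*(R + R) = (3*R)*(2*R) = 6*R²)
Z(-3)*(r(-16) + f(-21)/(-352)) = (-3)²*(6*(-16)² + 10/(-352)) = 9*(6*256 + 10*(-1/352)) = 9*(1536 - 5/176) = 9*(270331/176) = 2432979/176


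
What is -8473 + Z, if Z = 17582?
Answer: 9109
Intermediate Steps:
-8473 + Z = -8473 + 17582 = 9109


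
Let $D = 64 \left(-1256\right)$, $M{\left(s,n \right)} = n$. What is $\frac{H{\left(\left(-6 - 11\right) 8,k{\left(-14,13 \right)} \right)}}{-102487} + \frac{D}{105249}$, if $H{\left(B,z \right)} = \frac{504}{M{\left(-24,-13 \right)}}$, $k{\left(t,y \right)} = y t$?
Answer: $- \frac{15292149944}{20032357917} \approx -0.76337$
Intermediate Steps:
$k{\left(t,y \right)} = t y$
$D = -80384$
$H{\left(B,z \right)} = - \frac{504}{13}$ ($H{\left(B,z \right)} = \frac{504}{-13} = 504 \left(- \frac{1}{13}\right) = - \frac{504}{13}$)
$\frac{H{\left(\left(-6 - 11\right) 8,k{\left(-14,13 \right)} \right)}}{-102487} + \frac{D}{105249} = - \frac{504}{13 \left(-102487\right)} - \frac{80384}{105249} = \left(- \frac{504}{13}\right) \left(- \frac{1}{102487}\right) - \frac{80384}{105249} = \frac{72}{190333} - \frac{80384}{105249} = - \frac{15292149944}{20032357917}$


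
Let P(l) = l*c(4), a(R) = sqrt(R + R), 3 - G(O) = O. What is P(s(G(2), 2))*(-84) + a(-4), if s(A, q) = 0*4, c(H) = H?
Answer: 2*I*sqrt(2) ≈ 2.8284*I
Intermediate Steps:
G(O) = 3 - O
s(A, q) = 0
a(R) = sqrt(2)*sqrt(R) (a(R) = sqrt(2*R) = sqrt(2)*sqrt(R))
P(l) = 4*l (P(l) = l*4 = 4*l)
P(s(G(2), 2))*(-84) + a(-4) = (4*0)*(-84) + sqrt(2)*sqrt(-4) = 0*(-84) + sqrt(2)*(2*I) = 0 + 2*I*sqrt(2) = 2*I*sqrt(2)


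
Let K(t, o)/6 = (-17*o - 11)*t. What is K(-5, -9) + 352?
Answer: -3908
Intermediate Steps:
K(t, o) = 6*t*(-11 - 17*o) (K(t, o) = 6*((-17*o - 11)*t) = 6*((-11 - 17*o)*t) = 6*(t*(-11 - 17*o)) = 6*t*(-11 - 17*o))
K(-5, -9) + 352 = -6*(-5)*(11 + 17*(-9)) + 352 = -6*(-5)*(11 - 153) + 352 = -6*(-5)*(-142) + 352 = -4260 + 352 = -3908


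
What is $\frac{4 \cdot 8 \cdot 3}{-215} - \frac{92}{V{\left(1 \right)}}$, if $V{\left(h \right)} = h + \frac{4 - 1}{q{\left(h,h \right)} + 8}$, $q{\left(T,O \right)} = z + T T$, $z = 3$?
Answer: $- \frac{3184}{43} \approx -74.047$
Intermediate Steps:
$q{\left(T,O \right)} = 3 + T^{2}$ ($q{\left(T,O \right)} = 3 + T T = 3 + T^{2}$)
$V{\left(h \right)} = h + \frac{3}{11 + h^{2}}$ ($V{\left(h \right)} = h + \frac{4 - 1}{\left(3 + h^{2}\right) + 8} = h + \frac{3}{11 + h^{2}}$)
$\frac{4 \cdot 8 \cdot 3}{-215} - \frac{92}{V{\left(1 \right)}} = \frac{4 \cdot 8 \cdot 3}{-215} - \frac{92}{\frac{1}{11 + 1^{2}} \left(3 + 1^{3} + 11 \cdot 1\right)} = 32 \cdot 3 \left(- \frac{1}{215}\right) - \frac{92}{\frac{1}{11 + 1} \left(3 + 1 + 11\right)} = 96 \left(- \frac{1}{215}\right) - \frac{92}{\frac{1}{12} \cdot 15} = - \frac{96}{215} - \frac{92}{\frac{1}{12} \cdot 15} = - \frac{96}{215} - \frac{92}{\frac{5}{4}} = - \frac{96}{215} - \frac{368}{5} = - \frac{3184}{43}$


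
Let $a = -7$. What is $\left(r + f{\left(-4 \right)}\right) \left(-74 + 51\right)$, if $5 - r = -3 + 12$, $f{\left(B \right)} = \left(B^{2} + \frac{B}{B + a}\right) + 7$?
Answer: $- \frac{4899}{11} \approx -445.36$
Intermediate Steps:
$f{\left(B \right)} = 7 + B^{2} + \frac{B}{-7 + B}$ ($f{\left(B \right)} = \left(B^{2} + \frac{B}{B - 7}\right) + 7 = \left(B^{2} + \frac{B}{-7 + B}\right) + 7 = 7 + B^{2} + \frac{B}{-7 + B}$)
$r = -4$ ($r = 5 - \left(-3 + 12\right) = 5 - 9 = -4$)
$\left(r + f{\left(-4 \right)}\right) \left(-74 + 51\right) = \left(-4 + \frac{-49 + \left(-4\right)^{3} - 7 \left(-4\right)^{2} + 8 \left(-4\right)}{-7 - 4}\right) \left(-74 + 51\right) = \left(-4 + \frac{-49 - 64 - 112 - 32}{-11}\right) \left(-23\right) = \left(-4 - \frac{-49 - 64 - 112 - 32}{11}\right) \left(-23\right) = \left(-4 - - \frac{257}{11}\right) \left(-23\right) = \left(-4 + \frac{257}{11}\right) \left(-23\right) = \frac{213}{11} \left(-23\right) = - \frac{4899}{11}$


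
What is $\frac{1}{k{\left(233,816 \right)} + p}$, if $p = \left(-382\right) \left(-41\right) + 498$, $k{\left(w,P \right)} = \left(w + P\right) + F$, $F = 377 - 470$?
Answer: $\frac{1}{17116} \approx 5.8425 \cdot 10^{-5}$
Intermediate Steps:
$F = -93$ ($F = 377 - 470 = -93$)
$k{\left(w,P \right)} = -93 + P + w$ ($k{\left(w,P \right)} = \left(w + P\right) - 93 = \left(P + w\right) - 93 = -93 + P + w$)
$p = 16160$ ($p = 15662 + 498 = 16160$)
$\frac{1}{k{\left(233,816 \right)} + p} = \frac{1}{\left(-93 + 816 + 233\right) + 16160} = \frac{1}{956 + 16160} = \frac{1}{17116}$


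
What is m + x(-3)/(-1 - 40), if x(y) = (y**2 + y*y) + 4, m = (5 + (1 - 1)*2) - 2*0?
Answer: 183/41 ≈ 4.4634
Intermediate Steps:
m = 5 (m = (5 + 0*2) + 0 = (5 + 0) + 0 = 5 + 0 = 5)
x(y) = 4 + 2*y**2 (x(y) = (y**2 + y**2) + 4 = 2*y**2 + 4 = 4 + 2*y**2)
m + x(-3)/(-1 - 40) = 5 + (4 + 2*(-3)**2)/(-1 - 40) = 5 + (4 + 2*9)/(-41) = 5 + (4 + 18)*(-1/41) = 5 + 22*(-1/41) = 5 - 22/41 = 183/41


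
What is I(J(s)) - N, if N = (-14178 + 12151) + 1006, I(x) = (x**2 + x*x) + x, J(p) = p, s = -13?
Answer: 1346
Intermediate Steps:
I(x) = x + 2*x**2 (I(x) = (x**2 + x**2) + x = 2*x**2 + x = x + 2*x**2)
N = -1021 (N = -2027 + 1006 = -1021)
I(J(s)) - N = -13*(1 + 2*(-13)) - 1*(-1021) = -13*(1 - 26) + 1021 = -13*(-25) + 1021 = 325 + 1021 = 1346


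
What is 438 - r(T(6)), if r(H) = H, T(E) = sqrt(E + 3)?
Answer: 435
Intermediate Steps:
T(E) = sqrt(3 + E)
438 - r(T(6)) = 438 - sqrt(3 + 6) = 438 - sqrt(9) = 438 - 1*3 = 438 - 3 = 435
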